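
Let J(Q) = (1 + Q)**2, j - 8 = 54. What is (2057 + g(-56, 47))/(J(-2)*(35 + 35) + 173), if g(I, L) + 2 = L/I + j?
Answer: 118505/13608 ≈ 8.7085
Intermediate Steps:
j = 62 (j = 8 + 54 = 62)
g(I, L) = 60 + L/I (g(I, L) = -2 + (L/I + 62) = -2 + (62 + L/I) = 60 + L/I)
(2057 + g(-56, 47))/(J(-2)*(35 + 35) + 173) = (2057 + (60 + 47/(-56)))/((1 - 2)**2*(35 + 35) + 173) = (2057 + (60 + 47*(-1/56)))/((-1)**2*70 + 173) = (2057 + (60 - 47/56))/(1*70 + 173) = (2057 + 3313/56)/(70 + 173) = (118505/56)/243 = (118505/56)*(1/243) = 118505/13608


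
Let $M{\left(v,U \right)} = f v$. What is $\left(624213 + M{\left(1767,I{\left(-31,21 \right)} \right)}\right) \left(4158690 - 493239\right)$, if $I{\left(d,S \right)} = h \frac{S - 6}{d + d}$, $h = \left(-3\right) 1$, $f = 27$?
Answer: $2462897166822$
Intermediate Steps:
$h = -3$
$I{\left(d,S \right)} = - \frac{3 \left(-6 + S\right)}{2 d}$ ($I{\left(d,S \right)} = - 3 \frac{S - 6}{d + d} = - 3 \frac{-6 + S}{2 d} = - \frac{3 \left(-6 + S\right)}{2 d}$)
$M{\left(v,U \right)} = 27 v$
$\left(624213 + M{\left(1767,I{\left(-31,21 \right)} \right)}\right) \left(4158690 - 493239\right) = \left(624213 + 27 \cdot 1767\right) \left(4158690 - 493239\right) = \left(624213 + 47709\right) 3665451 = 671922 \cdot 3665451 = 2462897166822$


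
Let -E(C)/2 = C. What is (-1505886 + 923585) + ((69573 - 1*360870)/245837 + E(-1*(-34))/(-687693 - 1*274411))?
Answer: -34431638980075855/59130190262 ≈ -5.8230e+5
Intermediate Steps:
E(C) = -2*C
(-1505886 + 923585) + ((69573 - 1*360870)/245837 + E(-1*(-34))/(-687693 - 1*274411)) = (-1505886 + 923585) + ((69573 - 1*360870)/245837 + (-(-2)*(-34))/(-687693 - 1*274411)) = -582301 + ((69573 - 360870)*(1/245837) + (-2*34)/(-687693 - 274411)) = -582301 + (-291297*1/245837 - 68/(-962104)) = -582301 + (-291297/245837 - 68*(-1/962104)) = -582301 + (-291297/245837 + 17/240526) = -582301 - 70060322993/59130190262 = -34431638980075855/59130190262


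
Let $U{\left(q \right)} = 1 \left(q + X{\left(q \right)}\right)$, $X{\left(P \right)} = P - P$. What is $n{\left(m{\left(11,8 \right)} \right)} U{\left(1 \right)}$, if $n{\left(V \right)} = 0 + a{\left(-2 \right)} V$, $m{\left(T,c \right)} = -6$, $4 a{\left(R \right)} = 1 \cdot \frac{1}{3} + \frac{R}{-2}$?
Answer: $-2$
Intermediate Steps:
$a{\left(R \right)} = \frac{1}{12} - \frac{R}{8}$ ($a{\left(R \right)} = \frac{1 \cdot \frac{1}{3} + \frac{R}{-2}}{4} = \frac{1 \cdot \frac{1}{3} + R \left(- \frac{1}{2}\right)}{4} = \frac{\frac{1}{3} - \frac{R}{2}}{4} = \frac{1}{12} - \frac{R}{8}$)
$X{\left(P \right)} = 0$
$n{\left(V \right)} = \frac{V}{3}$ ($n{\left(V \right)} = 0 + \left(\frac{1}{12} - - \frac{1}{4}\right) V = 0 + \left(\frac{1}{12} + \frac{1}{4}\right) V = 0 + \frac{V}{3} = \frac{V}{3}$)
$U{\left(q \right)} = q$ ($U{\left(q \right)} = 1 \left(q + 0\right) = 1 q = q$)
$n{\left(m{\left(11,8 \right)} \right)} U{\left(1 \right)} = \frac{1}{3} \left(-6\right) 1 = \left(-2\right) 1 = -2$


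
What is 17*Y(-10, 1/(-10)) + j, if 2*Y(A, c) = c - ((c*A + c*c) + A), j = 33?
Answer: 21713/200 ≈ 108.56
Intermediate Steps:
Y(A, c) = c/2 - A/2 - c²/2 - A*c/2 (Y(A, c) = (c - ((c*A + c*c) + A))/2 = (c - ((A*c + c²) + A))/2 = (c - ((c² + A*c) + A))/2 = (c - (A + c² + A*c))/2 = (c + (-A - c² - A*c))/2 = (c - A - c² - A*c)/2 = c/2 - A/2 - c²/2 - A*c/2)
17*Y(-10, 1/(-10)) + j = 17*((½)/(-10) - ½*(-10) - (1/(-10))²/2 - ½*(-10)/(-10)) + 33 = 17*((½)*(-⅒) + 5 - (-⅒)²/2 - ½*(-10)*(-⅒)) + 33 = 17*(-1/20 + 5 - ½*1/100 - ½) + 33 = 17*(-1/20 + 5 - 1/200 - ½) + 33 = 17*(889/200) + 33 = 15113/200 + 33 = 21713/200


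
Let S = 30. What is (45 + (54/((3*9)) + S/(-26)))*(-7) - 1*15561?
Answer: -206465/13 ≈ -15882.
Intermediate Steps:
(45 + (54/((3*9)) + S/(-26)))*(-7) - 1*15561 = (45 + (54/((3*9)) + 30/(-26)))*(-7) - 1*15561 = (45 + (54/27 + 30*(-1/26)))*(-7) - 15561 = (45 + (54*(1/27) - 15/13))*(-7) - 15561 = (45 + (2 - 15/13))*(-7) - 15561 = (45 + 11/13)*(-7) - 15561 = (596/13)*(-7) - 15561 = -4172/13 - 15561 = -206465/13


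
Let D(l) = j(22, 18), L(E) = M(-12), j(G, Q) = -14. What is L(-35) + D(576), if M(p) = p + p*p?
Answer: 118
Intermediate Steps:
M(p) = p + p²
L(E) = 132 (L(E) = -12*(1 - 12) = -12*(-11) = 132)
D(l) = -14
L(-35) + D(576) = 132 - 14 = 118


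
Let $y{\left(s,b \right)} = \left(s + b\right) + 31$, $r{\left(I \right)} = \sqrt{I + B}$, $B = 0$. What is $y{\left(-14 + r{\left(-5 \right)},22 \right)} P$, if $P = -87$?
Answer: $-3393 - 87 i \sqrt{5} \approx -3393.0 - 194.54 i$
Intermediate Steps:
$r{\left(I \right)} = \sqrt{I}$ ($r{\left(I \right)} = \sqrt{I + 0} = \sqrt{I}$)
$y{\left(s,b \right)} = 31 + b + s$ ($y{\left(s,b \right)} = \left(b + s\right) + 31 = 31 + b + s$)
$y{\left(-14 + r{\left(-5 \right)},22 \right)} P = \left(31 + 22 - \left(14 - \sqrt{-5}\right)\right) \left(-87\right) = \left(31 + 22 - \left(14 - i \sqrt{5}\right)\right) \left(-87\right) = \left(39 + i \sqrt{5}\right) \left(-87\right) = -3393 - 87 i \sqrt{5}$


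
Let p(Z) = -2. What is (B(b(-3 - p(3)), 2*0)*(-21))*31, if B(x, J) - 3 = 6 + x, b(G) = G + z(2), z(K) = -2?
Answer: -3906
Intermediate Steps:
b(G) = -2 + G (b(G) = G - 2 = -2 + G)
B(x, J) = 9 + x (B(x, J) = 3 + (6 + x) = 9 + x)
(B(b(-3 - p(3)), 2*0)*(-21))*31 = ((9 + (-2 + (-3 - 1*(-2))))*(-21))*31 = ((9 + (-2 + (-3 + 2)))*(-21))*31 = ((9 + (-2 - 1))*(-21))*31 = ((9 - 3)*(-21))*31 = (6*(-21))*31 = -126*31 = -3906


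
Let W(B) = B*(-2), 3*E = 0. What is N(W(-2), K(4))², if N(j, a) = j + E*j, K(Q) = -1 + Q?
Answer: 16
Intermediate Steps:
E = 0 (E = (⅓)*0 = 0)
W(B) = -2*B
N(j, a) = j (N(j, a) = j + 0*j = j + 0 = j)
N(W(-2), K(4))² = (-2*(-2))² = 4² = 16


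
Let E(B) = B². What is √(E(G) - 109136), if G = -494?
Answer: 10*√1349 ≈ 367.29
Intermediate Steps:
√(E(G) - 109136) = √((-494)² - 109136) = √(244036 - 109136) = √134900 = 10*√1349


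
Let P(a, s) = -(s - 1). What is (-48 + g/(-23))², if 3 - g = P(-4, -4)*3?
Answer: 1192464/529 ≈ 2254.2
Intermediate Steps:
P(a, s) = 1 - s (P(a, s) = -(-1 + s) = 1 - s)
g = -12 (g = 3 - (1 - 1*(-4))*3 = 3 - (1 + 4)*3 = 3 - 5*3 = 3 - 1*15 = 3 - 15 = -12)
(-48 + g/(-23))² = (-48 - 12/(-23))² = (-48 - 12*(-1/23))² = (-48 + 12/23)² = (-1092/23)² = 1192464/529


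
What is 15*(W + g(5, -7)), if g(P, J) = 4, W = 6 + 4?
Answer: 210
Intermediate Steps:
W = 10
15*(W + g(5, -7)) = 15*(10 + 4) = 15*14 = 210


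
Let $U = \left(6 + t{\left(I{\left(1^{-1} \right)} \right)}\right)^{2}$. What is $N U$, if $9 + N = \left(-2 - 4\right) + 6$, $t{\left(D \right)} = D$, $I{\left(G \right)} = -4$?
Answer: $-36$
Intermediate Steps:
$U = 4$ ($U = \left(6 - 4\right)^{2} = 2^{2} = 4$)
$N = -9$ ($N = -9 + \left(\left(-2 - 4\right) + 6\right) = -9 + \left(-6 + 6\right) = -9 + 0 = -9$)
$N U = \left(-9\right) 4 = -36$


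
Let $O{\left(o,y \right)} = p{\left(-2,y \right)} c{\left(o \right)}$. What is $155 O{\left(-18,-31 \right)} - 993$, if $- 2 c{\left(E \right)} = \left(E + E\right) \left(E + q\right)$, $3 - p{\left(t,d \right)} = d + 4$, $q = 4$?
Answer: $-1172793$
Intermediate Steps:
$p{\left(t,d \right)} = -1 - d$ ($p{\left(t,d \right)} = 3 - \left(d + 4\right) = 3 - \left(4 + d\right) = -1 - d$)
$c{\left(E \right)} = - E \left(4 + E\right)$ ($c{\left(E \right)} = - \frac{\left(E + E\right) \left(E + 4\right)}{2} = - \frac{2 E \left(4 + E\right)}{2} = - E \left(4 + E\right)$)
$O{\left(o,y \right)} = - o \left(-1 - y\right) \left(4 + o\right)$ ($O{\left(o,y \right)} = \left(-1 - y\right) \left(- o \left(4 + o\right)\right) = - o \left(-1 - y\right) \left(4 + o\right)$)
$155 O{\left(-18,-31 \right)} - 993 = 155 \left(- 18 \left(1 - 31\right) \left(4 - 18\right)\right) - 993 = 155 \left(\left(-18\right) \left(-30\right) \left(-14\right)\right) - 993 = 155 \left(-7560\right) - 993 = -1171800 - 993 = -1172793$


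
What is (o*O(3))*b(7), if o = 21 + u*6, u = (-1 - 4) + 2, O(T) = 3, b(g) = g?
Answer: 63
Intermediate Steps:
u = -3 (u = -5 + 2 = -3)
o = 3 (o = 21 - 3*6 = 21 - 18 = 3)
(o*O(3))*b(7) = (3*3)*7 = 9*7 = 63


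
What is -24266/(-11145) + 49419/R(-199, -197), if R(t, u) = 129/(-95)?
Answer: -17440157137/479235 ≈ -36392.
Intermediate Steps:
R(t, u) = -129/95 (R(t, u) = 129*(-1/95) = -129/95)
-24266/(-11145) + 49419/R(-199, -197) = -24266/(-11145) + 49419/(-129/95) = -24266*(-1/11145) + 49419*(-95/129) = 24266/11145 - 1564935/43 = -17440157137/479235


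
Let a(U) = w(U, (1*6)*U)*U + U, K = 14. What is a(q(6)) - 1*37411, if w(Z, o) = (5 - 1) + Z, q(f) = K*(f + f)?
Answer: -8347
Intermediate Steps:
q(f) = 28*f (q(f) = 14*(f + f) = 14*(2*f) = 28*f)
w(Z, o) = 4 + Z
a(U) = U + U*(4 + U) (a(U) = (4 + U)*U + U = U*(4 + U) + U = U + U*(4 + U))
a(q(6)) - 1*37411 = (28*6)*(5 + 28*6) - 1*37411 = 168*(5 + 168) - 37411 = 168*173 - 37411 = 29064 - 37411 = -8347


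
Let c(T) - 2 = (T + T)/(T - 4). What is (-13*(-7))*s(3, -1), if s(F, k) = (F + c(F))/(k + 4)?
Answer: -91/3 ≈ -30.333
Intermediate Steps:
c(T) = 2 + 2*T/(-4 + T) (c(T) = 2 + (T + T)/(T - 4) = 2 + (2*T)/(-4 + T) = 2 + 2*T/(-4 + T))
s(F, k) = (F + 4*(-2 + F)/(-4 + F))/(4 + k) (s(F, k) = (F + 4*(-2 + F)/(-4 + F))/(k + 4) = (F + 4*(-2 + F)/(-4 + F))/(4 + k))
(-13*(-7))*s(3, -1) = (-13*(-7))*((-8 + 4*3 + 3*(-4 + 3))/((-4 + 3)*(4 - 1))) = 91*((-8 + 12 + 3*(-1))/(-1*3)) = 91*(-1*1/3*(-8 + 12 - 3)) = 91*(-1*1/3*1) = 91*(-1/3) = -91/3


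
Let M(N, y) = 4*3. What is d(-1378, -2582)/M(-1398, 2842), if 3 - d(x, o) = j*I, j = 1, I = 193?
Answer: -95/6 ≈ -15.833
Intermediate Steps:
d(x, o) = -190 (d(x, o) = 3 - 193 = -190)
M(N, y) = 12
d(-1378, -2582)/M(-1398, 2842) = -190/12 = -190*1/12 = -95/6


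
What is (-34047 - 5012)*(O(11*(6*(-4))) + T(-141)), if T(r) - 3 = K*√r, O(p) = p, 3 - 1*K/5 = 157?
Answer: 10194399 + 30075430*I*√141 ≈ 1.0194e+7 + 3.5713e+8*I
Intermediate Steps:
K = -770 (K = 15 - 5*157 = 15 - 785 = -770)
T(r) = 3 - 770*√r
(-34047 - 5012)*(O(11*(6*(-4))) + T(-141)) = (-34047 - 5012)*(11*(6*(-4)) + (3 - 770*I*√141)) = -39059*(11*(-24) + (3 - 770*I*√141)) = -39059*(-264 + (3 - 770*I*√141)) = -39059*(-261 - 770*I*√141) = 10194399 + 30075430*I*√141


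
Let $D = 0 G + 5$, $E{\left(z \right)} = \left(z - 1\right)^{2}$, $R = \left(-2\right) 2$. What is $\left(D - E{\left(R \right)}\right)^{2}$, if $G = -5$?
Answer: $400$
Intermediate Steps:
$R = -4$
$E{\left(z \right)} = \left(-1 + z\right)^{2}$
$D = 5$ ($D = 0 \left(-5\right) + 5 = 0 + 5 = 5$)
$\left(D - E{\left(R \right)}\right)^{2} = \left(5 - \left(-1 - 4\right)^{2}\right)^{2} = \left(5 - \left(-5\right)^{2}\right)^{2} = \left(5 - 25\right)^{2} = \left(-20\right)^{2} = 400$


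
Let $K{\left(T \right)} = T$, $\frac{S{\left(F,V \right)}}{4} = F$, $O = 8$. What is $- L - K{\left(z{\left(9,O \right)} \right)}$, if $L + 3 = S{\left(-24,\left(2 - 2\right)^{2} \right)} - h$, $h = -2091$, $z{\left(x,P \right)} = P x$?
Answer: $-2064$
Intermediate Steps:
$S{\left(F,V \right)} = 4 F$
$L = 1992$ ($L = -3 + \left(4 \left(-24\right) - -2091\right) = -3 + \left(-96 + 2091\right) = -3 + 1995 = 1992$)
$- L - K{\left(z{\left(9,O \right)} \right)} = \left(-1\right) 1992 - 8 \cdot 9 = -1992 - 72 = -2064$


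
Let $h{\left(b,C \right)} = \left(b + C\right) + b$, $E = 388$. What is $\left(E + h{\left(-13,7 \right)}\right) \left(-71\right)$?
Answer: $-26199$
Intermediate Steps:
$h{\left(b,C \right)} = C + 2 b$ ($h{\left(b,C \right)} = \left(C + b\right) + b = C + 2 b$)
$\left(E + h{\left(-13,7 \right)}\right) \left(-71\right) = \left(388 + \left(7 + 2 \left(-13\right)\right)\right) \left(-71\right) = \left(388 + \left(7 - 26\right)\right) \left(-71\right) = \left(388 - 19\right) \left(-71\right) = 369 \left(-71\right) = -26199$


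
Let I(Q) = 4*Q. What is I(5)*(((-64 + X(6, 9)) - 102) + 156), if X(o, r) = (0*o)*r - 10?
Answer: -400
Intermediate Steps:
X(o, r) = -10 (X(o, r) = 0*r - 10 = 0 - 10 = -10)
I(5)*(((-64 + X(6, 9)) - 102) + 156) = (4*5)*(((-64 - 10) - 102) + 156) = 20*((-74 - 102) + 156) = 20*(-176 + 156) = 20*(-20) = -400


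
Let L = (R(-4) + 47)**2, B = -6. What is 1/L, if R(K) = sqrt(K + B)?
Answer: (47 + I*sqrt(10))**(-2) ≈ 0.00044659 - 6.0369e-5*I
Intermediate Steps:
R(K) = sqrt(-6 + K) (R(K) = sqrt(K - 6) = sqrt(-6 + K))
L = (47 + I*sqrt(10))**2 (L = (sqrt(-6 - 4) + 47)**2 = (sqrt(-10) + 47)**2 = (I*sqrt(10) + 47)**2 = (47 + I*sqrt(10))**2 ≈ 2199.0 + 297.25*I)
1/L = 1/((47 + I*sqrt(10))**2) = (47 + I*sqrt(10))**(-2)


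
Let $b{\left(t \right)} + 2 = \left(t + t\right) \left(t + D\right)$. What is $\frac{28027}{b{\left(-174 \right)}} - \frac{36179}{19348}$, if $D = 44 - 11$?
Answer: $- \frac{616446209}{474664484} \approx -1.2987$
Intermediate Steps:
$D = 33$
$b{\left(t \right)} = -2 + 2 t \left(33 + t\right)$ ($b{\left(t \right)} = -2 + \left(t + t\right) \left(t + 33\right) = -2 + 2 t \left(33 + t\right)$)
$\frac{28027}{b{\left(-174 \right)}} - \frac{36179}{19348} = \frac{28027}{-2 + 2 \left(-174\right)^{2} + 66 \left(-174\right)} - \frac{36179}{19348} = \frac{28027}{-2 + 2 \cdot 30276 - 11484} - \frac{36179}{19348} = \frac{28027}{-2 + 60552 - 11484} - \frac{36179}{19348} = \frac{28027}{49066} - \frac{36179}{19348} = - \frac{616446209}{474664484}$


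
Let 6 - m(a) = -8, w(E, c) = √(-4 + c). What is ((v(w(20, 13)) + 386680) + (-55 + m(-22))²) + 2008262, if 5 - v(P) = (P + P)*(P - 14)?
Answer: 2396694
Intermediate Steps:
m(a) = 14 (m(a) = 6 - 1*(-8) = 6 + 8 = 14)
v(P) = 5 - 2*P*(-14 + P) (v(P) = 5 - (P + P)*(P - 14) = 5 - 2*P*(-14 + P))
((v(w(20, 13)) + 386680) + (-55 + m(-22))²) + 2008262 = (((5 - 2*(√(-4 + 13))² + 28*√(-4 + 13)) + 386680) + (-55 + 14)²) + 2008262 = (((5 - 2*(√9)² + 28*√9) + 386680) + (-41)²) + 2008262 = (((5 - 2*3² + 28*3) + 386680) + 1681) + 2008262 = (((5 - 2*9 + 84) + 386680) + 1681) + 2008262 = (((5 - 18 + 84) + 386680) + 1681) + 2008262 = ((71 + 386680) + 1681) + 2008262 = (386751 + 1681) + 2008262 = 388432 + 2008262 = 2396694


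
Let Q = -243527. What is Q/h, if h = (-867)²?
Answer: -243527/751689 ≈ -0.32397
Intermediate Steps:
h = 751689
Q/h = -243527/751689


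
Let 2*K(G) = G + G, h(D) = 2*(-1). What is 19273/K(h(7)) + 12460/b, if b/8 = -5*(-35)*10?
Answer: -963561/100 ≈ -9635.6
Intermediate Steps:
h(D) = -2
K(G) = G (K(G) = (G + G)/2 = (2*G)/2 = G)
b = 14000 (b = 8*(-5*(-35)*10) = 8*(175*10) = 8*1750 = 14000)
19273/K(h(7)) + 12460/b = 19273/(-2) + 12460/14000 = 19273*(-½) + 12460*(1/14000) = -19273/2 + 89/100 = -963561/100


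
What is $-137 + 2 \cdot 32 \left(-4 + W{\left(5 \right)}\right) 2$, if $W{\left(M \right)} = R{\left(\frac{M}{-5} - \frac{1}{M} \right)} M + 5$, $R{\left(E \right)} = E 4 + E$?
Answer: $-3849$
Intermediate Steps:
$R{\left(E \right)} = 5 E$ ($R{\left(E \right)} = 4 E + E = 5 E$)
$W{\left(M \right)} = 5 + M \left(- M - \frac{5}{M}\right)$ ($W{\left(M \right)} = 5 \left(\frac{M}{-5} - \frac{1}{M}\right) M + 5 = 5 \left(M \left(- \frac{1}{5}\right) - \frac{1}{M}\right) M + 5 = 5 \left(- \frac{M}{5} - \frac{1}{M}\right) M + 5 = 5 \left(- \frac{1}{M} - \frac{M}{5}\right) M + 5 = \left(- M - \frac{5}{M}\right) M + 5 = M \left(- M - \frac{5}{M}\right) + 5 = 5 + M \left(- M - \frac{5}{M}\right)$)
$-137 + 2 \cdot 32 \left(-4 + W{\left(5 \right)}\right) 2 = -137 + 2 \cdot 32 \left(-4 - 5^{2}\right) 2 = -137 + 64 \left(-4 - 25\right) 2 = -137 + 64 \left(\left(-29\right) 2\right) = -137 + 64 \left(-58\right) = -137 - 3712 = -3849$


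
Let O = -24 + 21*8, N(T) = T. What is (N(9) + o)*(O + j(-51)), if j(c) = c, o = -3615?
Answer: -335358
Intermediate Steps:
O = 144 (O = -24 + 168 = 144)
(N(9) + o)*(O + j(-51)) = (9 - 3615)*(144 - 51) = -3606*93 = -335358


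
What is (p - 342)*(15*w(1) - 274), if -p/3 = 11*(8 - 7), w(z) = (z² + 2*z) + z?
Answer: 80250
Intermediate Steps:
w(z) = z² + 3*z
p = -33 (p = -33*(8 - 7) = -33 ≈ -33.000)
(p - 342)*(15*w(1) - 274) = (-33 - 342)*(15*(1*(3 + 1)) - 274) = -375*(15*(1*4) - 274) = -375*(15*4 - 274) = -375*(60 - 274) = -375*(-214) = 80250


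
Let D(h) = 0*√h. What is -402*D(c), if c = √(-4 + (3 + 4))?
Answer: 0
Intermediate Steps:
c = √3 (c = √(-4 + 7) = √3 ≈ 1.7320)
D(h) = 0
-402*D(c) = -402*0 = 0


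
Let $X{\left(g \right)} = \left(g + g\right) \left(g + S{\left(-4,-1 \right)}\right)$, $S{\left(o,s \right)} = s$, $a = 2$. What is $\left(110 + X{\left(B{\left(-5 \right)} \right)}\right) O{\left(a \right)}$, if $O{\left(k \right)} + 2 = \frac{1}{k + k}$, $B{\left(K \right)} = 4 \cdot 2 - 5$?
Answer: $- \frac{427}{2} \approx -213.5$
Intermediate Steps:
$B{\left(K \right)} = 3$ ($B{\left(K \right)} = 8 - 5 = 3$)
$X{\left(g \right)} = 2 g \left(-1 + g\right)$ ($X{\left(g \right)} = \left(g + g\right) \left(g - 1\right) = 2 g \left(-1 + g\right)$)
$O{\left(k \right)} = -2 + \frac{1}{2 k}$ ($O{\left(k \right)} = -2 + \frac{1}{k + k} = -2 + \frac{1}{2 k}$)
$\left(110 + X{\left(B{\left(-5 \right)} \right)}\right) O{\left(a \right)} = \left(110 + 2 \cdot 3 \left(-1 + 3\right)\right) \left(-2 + \frac{1}{2 \cdot 2}\right) = \left(110 + 2 \cdot 3 \cdot 2\right) \left(-2 + \frac{1}{2} \cdot \frac{1}{2}\right) = \left(110 + 12\right) \left(-2 + \frac{1}{4}\right) = 122 \left(- \frac{7}{4}\right) = - \frac{427}{2}$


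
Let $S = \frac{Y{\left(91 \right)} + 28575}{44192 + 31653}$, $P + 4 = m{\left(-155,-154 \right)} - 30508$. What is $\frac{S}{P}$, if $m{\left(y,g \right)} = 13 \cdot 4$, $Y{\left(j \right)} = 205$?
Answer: $- \frac{1439}{115511935} \approx -1.2458 \cdot 10^{-5}$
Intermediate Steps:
$m{\left(y,g \right)} = 52$
$P = -30460$ ($P = -4 + \left(52 - 30508\right) = -4 - 30456 = -30460$)
$S = \frac{5756}{15169}$ ($S = \frac{205 + 28575}{44192 + 31653} = \frac{28780}{75845} = 28780 \cdot \frac{1}{75845} = \frac{5756}{15169} \approx 0.37946$)
$\frac{S}{P} = \frac{5756}{15169 \left(-30460\right)} = \frac{5756}{15169} \left(- \frac{1}{30460}\right) = - \frac{1439}{115511935}$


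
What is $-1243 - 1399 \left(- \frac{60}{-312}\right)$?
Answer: $- \frac{39313}{26} \approx -1512.0$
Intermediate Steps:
$-1243 - 1399 \left(- \frac{60}{-312}\right) = -1243 - 1399 \left(\left(-60\right) \left(- \frac{1}{312}\right)\right) = -1243 - \frac{6995}{26} = - \frac{39313}{26}$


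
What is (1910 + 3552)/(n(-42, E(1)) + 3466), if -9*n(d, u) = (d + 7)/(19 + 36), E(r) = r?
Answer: 540738/343141 ≈ 1.5758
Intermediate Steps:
n(d, u) = -7/495 - d/495 (n(d, u) = -(d + 7)/(9*(19 + 36)) = -(7 + d)/(9*55) = -(7/55 + d/55)/9 = -7/495 - d/495)
(1910 + 3552)/(n(-42, E(1)) + 3466) = (1910 + 3552)/((-7/495 - 1/495*(-42)) + 3466) = 5462/((-7/495 + 14/165) + 3466) = 5462/(7/99 + 3466) = 5462/(343141/99) = 5462*(99/343141) = 540738/343141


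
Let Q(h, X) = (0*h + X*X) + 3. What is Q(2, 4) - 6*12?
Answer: -53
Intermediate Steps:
Q(h, X) = 3 + X**2 (Q(h, X) = (0 + X**2) + 3 = X**2 + 3 = 3 + X**2)
Q(2, 4) - 6*12 = (3 + 4**2) - 6*12 = (3 + 16) - 72 = 19 - 72 = -53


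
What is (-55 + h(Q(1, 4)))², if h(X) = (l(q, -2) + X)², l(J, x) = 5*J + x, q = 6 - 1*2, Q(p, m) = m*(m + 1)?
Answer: 1929321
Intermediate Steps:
Q(p, m) = m*(1 + m)
q = 4 (q = 6 - 2 = 4)
l(J, x) = x + 5*J
h(X) = (18 + X)² (h(X) = ((-2 + 5*4) + X)² = ((-2 + 20) + X)² = (18 + X)²)
(-55 + h(Q(1, 4)))² = (-55 + (18 + 4*(1 + 4))²)² = (-55 + (18 + 4*5)²)² = (-55 + (18 + 20)²)² = (-55 + 38²)² = (-55 + 1444)² = 1389² = 1929321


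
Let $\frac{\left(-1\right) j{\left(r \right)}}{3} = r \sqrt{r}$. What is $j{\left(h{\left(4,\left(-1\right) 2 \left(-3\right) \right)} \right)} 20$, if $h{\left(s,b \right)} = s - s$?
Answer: $0$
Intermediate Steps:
$h{\left(s,b \right)} = 0$
$j{\left(r \right)} = - 3 r^{\frac{3}{2}}$ ($j{\left(r \right)} = - 3 r \sqrt{r} = - 3 r^{\frac{3}{2}}$)
$j{\left(h{\left(4,\left(-1\right) 2 \left(-3\right) \right)} \right)} 20 = - 3 \cdot 0^{\frac{3}{2}} \cdot 20 = \left(-3\right) 0 \cdot 20 = 0 \cdot 20 = 0$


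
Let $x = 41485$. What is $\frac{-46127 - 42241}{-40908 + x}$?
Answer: $- \frac{88368}{577} \approx -153.15$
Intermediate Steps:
$\frac{-46127 - 42241}{-40908 + x} = \frac{-46127 - 42241}{-40908 + 41485} = - \frac{88368}{577}$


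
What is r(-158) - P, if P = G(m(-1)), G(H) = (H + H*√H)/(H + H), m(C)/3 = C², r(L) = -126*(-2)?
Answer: 503/2 - √3/2 ≈ 250.63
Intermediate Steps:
r(L) = 252
m(C) = 3*C²
G(H) = (H + H^(3/2))/(2*H) (G(H) = (H + H^(3/2))/((2*H)) = (H + H^(3/2))*(1/(2*H)) = (H + H^(3/2))/(2*H))
P = ½ + √3/2 (P = ½ + √(3*(-1)²)/2 = ½ + √(3*1)/2 = ½ + √3/2 ≈ 1.3660)
r(-158) - P = 252 - (½ + √3/2) = 252 + (-½ - √3/2) = 503/2 - √3/2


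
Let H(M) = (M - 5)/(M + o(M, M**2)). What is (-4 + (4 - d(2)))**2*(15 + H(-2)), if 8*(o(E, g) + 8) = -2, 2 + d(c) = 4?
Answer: 2572/41 ≈ 62.732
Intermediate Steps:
d(c) = 2 (d(c) = -2 + 4 = 2)
o(E, g) = -33/4 (o(E, g) = -8 + (1/8)*(-2) = -8 - 1/4 = -33/4)
H(M) = (-5 + M)/(-33/4 + M) (H(M) = (M - 5)/(M - 33/4) = (-5 + M)/(-33/4 + M))
(-4 + (4 - d(2)))**2*(15 + H(-2)) = (-4 + (4 - 1*2))**2*(15 + 4*(-5 - 2)/(-33 + 4*(-2))) = (-4 + (4 - 2))**2*(15 + 4*(-7)/(-33 - 8)) = (-4 + 2)**2*(15 + 4*(-7)/(-41)) = (-2)**2*(15 + 4*(-1/41)*(-7)) = 4*(15 + 28/41) = 4*(643/41) = 2572/41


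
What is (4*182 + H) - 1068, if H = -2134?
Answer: -2474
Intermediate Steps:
(4*182 + H) - 1068 = (4*182 - 2134) - 1068 = (728 - 2134) - 1068 = -1406 - 1068 = -2474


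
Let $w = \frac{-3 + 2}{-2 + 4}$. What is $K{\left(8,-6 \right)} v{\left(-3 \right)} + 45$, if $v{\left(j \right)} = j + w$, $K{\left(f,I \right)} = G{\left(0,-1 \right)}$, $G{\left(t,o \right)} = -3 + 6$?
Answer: $\frac{69}{2} \approx 34.5$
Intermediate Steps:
$G{\left(t,o \right)} = 3$
$K{\left(f,I \right)} = 3$
$w = - \frac{1}{2} \approx -0.5$
$v{\left(j \right)} = - \frac{1}{2} + j$ ($v{\left(j \right)} = j - \frac{1}{2} = - \frac{1}{2} + j$)
$K{\left(8,-6 \right)} v{\left(-3 \right)} + 45 = 3 \left(- \frac{1}{2} - 3\right) + 45 = 3 \left(- \frac{7}{2}\right) + 45 = - \frac{21}{2} + 45 = \frac{69}{2}$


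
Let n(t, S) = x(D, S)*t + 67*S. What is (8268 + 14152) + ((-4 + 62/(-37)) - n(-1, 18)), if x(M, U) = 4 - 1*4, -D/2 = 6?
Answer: 784708/37 ≈ 21208.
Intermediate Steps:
D = -12 (D = -2*6 = -12)
x(M, U) = 0 (x(M, U) = 4 - 4 = 0)
n(t, S) = 67*S (n(t, S) = 0*t + 67*S = 0 + 67*S = 67*S)
(8268 + 14152) + ((-4 + 62/(-37)) - n(-1, 18)) = (8268 + 14152) + ((-4 + 62/(-37)) - 67*18) = 22420 + ((-4 + 62*(-1/37)) - 1*1206) = 22420 + ((-4 - 62/37) - 1206) = 22420 + (-210/37 - 1206) = 22420 - 44832/37 = 784708/37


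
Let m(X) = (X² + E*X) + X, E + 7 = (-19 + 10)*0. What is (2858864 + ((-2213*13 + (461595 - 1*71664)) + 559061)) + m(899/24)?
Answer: 2177432857/576 ≈ 3.7803e+6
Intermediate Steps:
E = -7 (E = -7 + (-19 + 10)*0 = -7 - 9*0 = -7 + 0 = -7)
m(X) = X² - 6*X (m(X) = (X² - 7*X) + X = X² - 6*X)
(2858864 + ((-2213*13 + (461595 - 1*71664)) + 559061)) + m(899/24) = (2858864 + ((-2213*13 + (461595 - 1*71664)) + 559061)) + (899/24)*(-6 + 899/24) = (2858864 + ((-28769 + (461595 - 71664)) + 559061)) + (899*(1/24))*(-6 + 899*(1/24)) = (2858864 + ((-28769 + 389931) + 559061)) + 899*(-6 + 899/24)/24 = (2858864 + (361162 + 559061)) + (899/24)*(755/24) = (2858864 + 920223) + 678745/576 = 3779087 + 678745/576 = 2177432857/576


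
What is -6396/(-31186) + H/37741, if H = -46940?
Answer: -611239702/588495413 ≈ -1.0386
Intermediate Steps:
-6396/(-31186) + H/37741 = -6396/(-31186) - 46940/37741 = -6396*(-1/31186) - 46940*1/37741 = 3198/15593 - 46940/37741 = -611239702/588495413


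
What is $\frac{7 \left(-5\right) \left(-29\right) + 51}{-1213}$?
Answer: $- \frac{1066}{1213} \approx -0.87881$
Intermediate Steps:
$\frac{7 \left(-5\right) \left(-29\right) + 51}{-1213} = \left(\left(-35\right) \left(-29\right) + 51\right) \left(- \frac{1}{1213}\right) = \left(1015 + 51\right) \left(- \frac{1}{1213}\right) = 1066 \left(- \frac{1}{1213}\right) = - \frac{1066}{1213}$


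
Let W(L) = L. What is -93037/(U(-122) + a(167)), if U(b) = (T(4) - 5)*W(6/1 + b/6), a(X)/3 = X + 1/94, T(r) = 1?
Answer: -26236434/157459 ≈ -166.62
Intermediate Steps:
a(X) = 3/94 + 3*X (a(X) = 3*(X + 1/94) = 3*(1/94 + X) = 3/94 + 3*X)
U(b) = -24 - 2*b/3 (U(b) = (1 - 5)*(6/1 + b/6) = -4*(6*1 + b*(⅙)) = -4*(6 + b/6) = -24 - 2*b/3)
-93037/(U(-122) + a(167)) = -93037/((-24 - ⅔*(-122)) + (3/94 + 3*167)) = -93037/((-24 + 244/3) + (3/94 + 501)) = -93037/(172/3 + 47097/94) = -93037/157459/282 = -93037*282/157459 = -26236434/157459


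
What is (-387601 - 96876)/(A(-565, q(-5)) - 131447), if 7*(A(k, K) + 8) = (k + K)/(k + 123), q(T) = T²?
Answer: 749485919/203360615 ≈ 3.6855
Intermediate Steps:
A(k, K) = -8 + (K + k)/(7*(123 + k)) (A(k, K) = -8 + ((k + K)/(k + 123))/7 = -8 + ((K + k)/(123 + k))/7 = -8 + (K + k)/(7*(123 + k)))
(-387601 - 96876)/(A(-565, q(-5)) - 131447) = (-387601 - 96876)/((-6888 + (-5)² - 55*(-565))/(7*(123 - 565)) - 131447) = -484477/((⅐)*(-6888 + 25 + 31075)/(-442) - 131447) = -484477/((⅐)*(-1/442)*24212 - 131447) = -484477/(-12106/1547 - 131447) = -484477/(-203360615/1547) = -484477*(-1547/203360615) = 749485919/203360615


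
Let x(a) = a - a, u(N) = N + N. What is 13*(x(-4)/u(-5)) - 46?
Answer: -46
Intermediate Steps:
u(N) = 2*N
x(a) = 0
13*(x(-4)/u(-5)) - 46 = 13*(0/((2*(-5)))) - 46 = 13*(0/(-10)) - 46 = 13*(0*(-1/10)) - 46 = 13*0 - 46 = 0 - 46 = -46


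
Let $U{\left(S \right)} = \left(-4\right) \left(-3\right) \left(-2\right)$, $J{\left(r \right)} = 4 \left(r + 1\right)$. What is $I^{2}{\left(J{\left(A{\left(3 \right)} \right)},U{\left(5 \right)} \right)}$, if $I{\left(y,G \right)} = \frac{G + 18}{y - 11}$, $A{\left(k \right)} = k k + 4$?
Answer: $\frac{4}{225} \approx 0.017778$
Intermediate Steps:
$A{\left(k \right)} = 4 + k^{2}$ ($A{\left(k \right)} = k^{2} + 4 = 4 + k^{2}$)
$J{\left(r \right)} = 4 + 4 r$ ($J{\left(r \right)} = 4 \left(1 + r\right) = 4 + 4 r$)
$U{\left(S \right)} = -24$ ($U{\left(S \right)} = 12 \left(-2\right) = -24$)
$I{\left(y,G \right)} = \frac{18 + G}{-11 + y}$
$I^{2}{\left(J{\left(A{\left(3 \right)} \right)},U{\left(5 \right)} \right)} = \left(\frac{18 - 24}{-11 + \left(4 + 4 \left(4 + 3^{2}\right)\right)}\right)^{2} = \left(\frac{1}{-11 + \left(4 + 4 \left(4 + 9\right)\right)} \left(-6\right)\right)^{2} = \left(\frac{1}{-11 + \left(4 + 4 \cdot 13\right)} \left(-6\right)\right)^{2} = \left(\frac{1}{-11 + \left(4 + 52\right)} \left(-6\right)\right)^{2} = \left(\frac{1}{-11 + 56} \left(-6\right)\right)^{2} = \left(\frac{1}{45} \left(-6\right)\right)^{2} = \left(- \frac{2}{15}\right)^{2} = \frac{4}{225}$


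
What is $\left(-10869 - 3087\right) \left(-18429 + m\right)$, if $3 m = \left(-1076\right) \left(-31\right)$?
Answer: $102023012$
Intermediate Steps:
$m = \frac{33356}{3}$ ($m = \frac{\left(-1076\right) \left(-31\right)}{3} = \frac{1}{3} \cdot 33356 = \frac{33356}{3} \approx 11119.0$)
$\left(-10869 - 3087\right) \left(-18429 + m\right) = \left(-10869 - 3087\right) \left(-18429 + \frac{33356}{3}\right) = \left(-10869 - 3087\right) \left(- \frac{21931}{3}\right) = \left(-13956\right) \left(- \frac{21931}{3}\right) = 102023012$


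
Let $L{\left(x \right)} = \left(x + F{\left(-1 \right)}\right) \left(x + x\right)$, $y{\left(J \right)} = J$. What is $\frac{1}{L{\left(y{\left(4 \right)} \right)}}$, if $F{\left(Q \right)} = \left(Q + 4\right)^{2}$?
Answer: $\frac{1}{104} \approx 0.0096154$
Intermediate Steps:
$F{\left(Q \right)} = \left(4 + Q\right)^{2}$
$L{\left(x \right)} = 2 x \left(9 + x\right)$ ($L{\left(x \right)} = \left(x + \left(4 - 1\right)^{2}\right) \left(x + x\right) = \left(x + 3^{2}\right) 2 x = \left(x + 9\right) 2 x = \left(9 + x\right) 2 x = 2 x \left(9 + x\right)$)
$\frac{1}{L{\left(y{\left(4 \right)} \right)}} = \frac{1}{2 \cdot 4 \left(9 + 4\right)} = \frac{1}{2 \cdot 4 \cdot 13} = \frac{1}{104}$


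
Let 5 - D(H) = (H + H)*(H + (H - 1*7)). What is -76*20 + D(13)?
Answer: -2009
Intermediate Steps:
D(H) = 5 - 2*H*(-7 + 2*H) (D(H) = 5 - (H + H)*(H + (H - 1*7)) = 5 - 2*H*(H + (H - 7)) = 5 - 2*H*(H + (-7 + H)) = 5 - 2*H*(-7 + 2*H))
-76*20 + D(13) = -76*20 + (5 - 4*13**2 + 14*13) = -1520 + (5 - 4*169 + 182) = -1520 + (5 - 676 + 182) = -1520 - 489 = -2009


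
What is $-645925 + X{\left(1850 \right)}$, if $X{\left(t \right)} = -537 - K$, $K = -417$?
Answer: $-646045$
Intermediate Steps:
$X{\left(t \right)} = -120$ ($X{\left(t \right)} = -537 - -417 = -537 + 417 = -120$)
$-645925 + X{\left(1850 \right)} = -645925 - 120 = -646045$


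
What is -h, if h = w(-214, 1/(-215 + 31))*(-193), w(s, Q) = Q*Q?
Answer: 193/33856 ≈ 0.0057006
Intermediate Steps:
w(s, Q) = Q**2
h = -193/33856 (h = (1/(-215 + 31))**2*(-193) = (1/(-184))**2*(-193) = (-1/184)**2*(-193) = (1/33856)*(-193) = -193/33856 ≈ -0.0057006)
-h = -1*(-193/33856) = 193/33856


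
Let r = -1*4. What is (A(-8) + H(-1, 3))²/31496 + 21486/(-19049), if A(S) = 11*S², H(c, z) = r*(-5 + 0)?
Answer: 1163538196/74995913 ≈ 15.515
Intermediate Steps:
r = -4
H(c, z) = 20 (H(c, z) = -4*(-5 + 0) = -4*(-5) = 20)
(A(-8) + H(-1, 3))²/31496 + 21486/(-19049) = (11*(-8)² + 20)²/31496 + 21486/(-19049) = (11*64 + 20)²*(1/31496) + 21486*(-1/19049) = (704 + 20)²*(1/31496) - 21486/19049 = 724²*(1/31496) - 21486/19049 = 524176*(1/31496) - 21486/19049 = 65522/3937 - 21486/19049 = 1163538196/74995913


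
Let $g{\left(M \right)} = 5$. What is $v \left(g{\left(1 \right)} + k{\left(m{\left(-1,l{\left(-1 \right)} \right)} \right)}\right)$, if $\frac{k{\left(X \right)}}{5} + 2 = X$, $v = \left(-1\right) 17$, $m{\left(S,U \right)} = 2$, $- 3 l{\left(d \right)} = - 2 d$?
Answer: $-85$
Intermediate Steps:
$l{\left(d \right)} = \frac{2 d}{3}$ ($l{\left(d \right)} = - \frac{\left(-2\right) d}{3} = \frac{2 d}{3}$)
$v = -17$
$k{\left(X \right)} = -10 + 5 X$
$v \left(g{\left(1 \right)} + k{\left(m{\left(-1,l{\left(-1 \right)} \right)} \right)}\right) = - 17 \left(5 + \left(-10 + 5 \cdot 2\right)\right) = - 17 \left(5 + \left(-10 + 10\right)\right) = - 17 \left(5 + 0\right) = \left(-17\right) 5 = -85$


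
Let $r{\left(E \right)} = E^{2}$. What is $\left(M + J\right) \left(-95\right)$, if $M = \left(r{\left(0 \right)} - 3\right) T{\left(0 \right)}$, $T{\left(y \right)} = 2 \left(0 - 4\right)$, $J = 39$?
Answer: $-5985$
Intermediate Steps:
$T{\left(y \right)} = -8$ ($T{\left(y \right)} = 2 \left(-4\right) = -8$)
$M = 24$ ($M = \left(0^{2} - 3\right) \left(-8\right) = \left(0 - 3\right) \left(-8\right) = \left(-3\right) \left(-8\right) = 24$)
$\left(M + J\right) \left(-95\right) = \left(24 + 39\right) \left(-95\right) = 63 \left(-95\right) = -5985$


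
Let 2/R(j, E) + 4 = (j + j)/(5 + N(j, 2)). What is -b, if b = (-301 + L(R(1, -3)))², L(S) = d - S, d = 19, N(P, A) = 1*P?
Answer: -9585216/121 ≈ -79217.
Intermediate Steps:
N(P, A) = P
R(j, E) = 2/(-4 + 2*j/(5 + j)) (R(j, E) = 2/(-4 + (j + j)/(5 + j)) = 2/(-4 + (2*j)/(5 + j)) = 2/(-4 + 2*j/(5 + j)))
L(S) = 19 - S
b = 9585216/121 (b = (-301 + (19 - (-5 - 1*1)/(10 + 1)))² = (-301 + (19 - (-5 - 1)/11))² = (-301 + (19 - (-6)/11))² = (-301 + (19 - 1*(-6/11)))² = (-301 + (19 + 6/11))² = (-301 + 215/11)² = (-3096/11)² = 9585216/121 ≈ 79217.)
-b = -1*9585216/121 = -9585216/121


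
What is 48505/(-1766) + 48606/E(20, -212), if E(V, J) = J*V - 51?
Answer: -293973151/7577906 ≈ -38.793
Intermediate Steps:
E(V, J) = -51 + J*V
48505/(-1766) + 48606/E(20, -212) = 48505/(-1766) + 48606/(-51 - 212*20) = 48505*(-1/1766) + 48606/(-51 - 4240) = -48505/1766 + 48606/(-4291) = -48505/1766 + 48606*(-1/4291) = -48505/1766 - 48606/4291 = -293973151/7577906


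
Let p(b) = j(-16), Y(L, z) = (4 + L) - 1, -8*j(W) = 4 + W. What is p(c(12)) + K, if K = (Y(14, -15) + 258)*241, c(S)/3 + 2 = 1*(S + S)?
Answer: 132553/2 ≈ 66277.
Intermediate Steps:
c(S) = -6 + 6*S (c(S) = -6 + 3*(1*(S + S)) = -6 + 3*(1*(2*S)) = -6 + 3*(2*S) = -6 + 6*S)
j(W) = -1/2 - W/8 (j(W) = -(4 + W)/8 = -1/2 - W/8)
Y(L, z) = 3 + L
p(b) = 3/2 (p(b) = -1/2 - 1/8*(-16) = -1/2 + 2 = 3/2)
K = 66275 (K = ((3 + 14) + 258)*241 = (17 + 258)*241 = 275*241 = 66275)
p(c(12)) + K = 3/2 + 66275 = 132553/2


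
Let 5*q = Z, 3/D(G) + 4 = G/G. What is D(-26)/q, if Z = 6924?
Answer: -5/6924 ≈ -0.00072213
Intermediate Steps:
D(G) = -1 (D(G) = 3/(-4 + G/G) = 3/(-4 + 1) = 3/(-3) = 3*(-⅓) = -1)
q = 6924/5 (q = (⅕)*6924 = 6924/5 ≈ 1384.8)
D(-26)/q = -1/6924/5 = -1*5/6924 = -5/6924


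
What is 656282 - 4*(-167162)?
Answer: 1324930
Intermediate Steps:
656282 - 4*(-167162) = 656282 - 1*(-668648) = 656282 + 668648 = 1324930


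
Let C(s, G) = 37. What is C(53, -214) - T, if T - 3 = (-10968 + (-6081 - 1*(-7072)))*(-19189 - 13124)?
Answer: -322386767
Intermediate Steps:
T = 322386804 (T = 3 + (-10968 + (-6081 - 1*(-7072)))*(-19189 - 13124) = 3 + (-10968 + (-6081 + 7072))*(-32313) = 3 + (-10968 + 991)*(-32313) = 3 - 9977*(-32313) = 3 + 322386801 = 322386804)
C(53, -214) - T = 37 - 1*322386804 = 37 - 322386804 = -322386767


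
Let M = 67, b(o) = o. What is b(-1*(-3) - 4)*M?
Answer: -67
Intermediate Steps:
b(-1*(-3) - 4)*M = (-1*(-3) - 4)*67 = (3 - 4)*67 = -1*67 = -67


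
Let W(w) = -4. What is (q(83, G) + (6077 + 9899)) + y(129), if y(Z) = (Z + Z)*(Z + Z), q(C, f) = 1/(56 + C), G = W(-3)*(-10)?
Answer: 11473061/139 ≈ 82540.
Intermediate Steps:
G = 40 (G = -4*(-10) = 40)
y(Z) = 4*Z**2 (y(Z) = (2*Z)*(2*Z) = 4*Z**2)
(q(83, G) + (6077 + 9899)) + y(129) = (1/(56 + 83) + (6077 + 9899)) + 4*129**2 = (1/139 + 15976) + 4*16641 = (1/139 + 15976) + 66564 = 2220665/139 + 66564 = 11473061/139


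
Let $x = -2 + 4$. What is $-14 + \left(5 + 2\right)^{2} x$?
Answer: $84$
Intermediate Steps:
$x = 2$
$-14 + \left(5 + 2\right)^{2} x = -14 + \left(5 + 2\right)^{2} \cdot 2 = -14 + 7^{2} \cdot 2 = -14 + 49 \cdot 2 = -14 + 98 = 84$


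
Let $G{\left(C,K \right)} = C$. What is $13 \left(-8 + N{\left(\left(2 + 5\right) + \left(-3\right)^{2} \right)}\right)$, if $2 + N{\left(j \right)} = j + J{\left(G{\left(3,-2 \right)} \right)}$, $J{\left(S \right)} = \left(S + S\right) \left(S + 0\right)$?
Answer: $312$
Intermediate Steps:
$J{\left(S \right)} = 2 S^{2}$ ($J{\left(S \right)} = 2 S S = 2 S^{2}$)
$N{\left(j \right)} = 16 + j$ ($N{\left(j \right)} = -2 + \left(j + 2 \cdot 3^{2}\right) = -2 + \left(j + 2 \cdot 9\right) = -2 + \left(j + 18\right) = -2 + \left(18 + j\right) = 16 + j$)
$13 \left(-8 + N{\left(\left(2 + 5\right) + \left(-3\right)^{2} \right)}\right) = 13 \left(-8 + \left(16 + \left(\left(2 + 5\right) + \left(-3\right)^{2}\right)\right)\right) = 13 \left(-8 + \left(16 + \left(7 + 9\right)\right)\right) = 13 \left(-8 + \left(16 + 16\right)\right) = 13 \left(-8 + 32\right) = 13 \cdot 24 = 312$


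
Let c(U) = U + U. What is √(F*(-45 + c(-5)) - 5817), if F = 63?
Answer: I*√9282 ≈ 96.343*I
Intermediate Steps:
c(U) = 2*U
√(F*(-45 + c(-5)) - 5817) = √(63*(-45 + 2*(-5)) - 5817) = √(63*(-45 - 10) - 5817) = √(63*(-55) - 5817) = √(-3465 - 5817) = √(-9282) = I*√9282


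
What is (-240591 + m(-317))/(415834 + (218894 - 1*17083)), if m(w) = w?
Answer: -240908/617645 ≈ -0.39004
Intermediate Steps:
(-240591 + m(-317))/(415834 + (218894 - 1*17083)) = (-240591 - 317)/(415834 + (218894 - 1*17083)) = -240908/(415834 + (218894 - 17083)) = -240908/(415834 + 201811) = -240908/617645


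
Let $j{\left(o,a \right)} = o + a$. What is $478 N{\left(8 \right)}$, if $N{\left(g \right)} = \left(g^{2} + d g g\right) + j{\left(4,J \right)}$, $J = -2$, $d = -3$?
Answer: $-60228$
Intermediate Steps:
$j{\left(o,a \right)} = a + o$
$N{\left(g \right)} = 2 - 2 g^{2}$ ($N{\left(g \right)} = \left(g^{2} + - 3 g g\right) + \left(-2 + 4\right) = \left(g^{2} - 3 g^{2}\right) + 2 = - 2 g^{2} + 2 = 2 - 2 g^{2}$)
$478 N{\left(8 \right)} = 478 \left(2 - 2 \cdot 8^{2}\right) = 478 \left(2 - 128\right) = 478 \left(-126\right) = -60228$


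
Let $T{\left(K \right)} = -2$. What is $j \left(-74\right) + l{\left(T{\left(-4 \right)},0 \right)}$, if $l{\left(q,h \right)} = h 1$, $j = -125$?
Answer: $9250$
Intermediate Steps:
$l{\left(q,h \right)} = h$
$j \left(-74\right) + l{\left(T{\left(-4 \right)},0 \right)} = \left(-125\right) \left(-74\right) + 0 = 9250 + 0 = 9250$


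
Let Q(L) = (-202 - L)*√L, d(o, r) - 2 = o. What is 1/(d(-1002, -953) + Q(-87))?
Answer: I/(5*(-200*I + 23*√87)) ≈ -0.00046499 + 0.00049877*I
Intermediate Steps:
d(o, r) = 2 + o
Q(L) = √L*(-202 - L)
1/(d(-1002, -953) + Q(-87)) = 1/((2 - 1002) + √(-87)*(-202 - 1*(-87))) = 1/(-1000 + (I*√87)*(-202 + 87)) = 1/(-1000 + (I*√87)*(-115)) = 1/(-1000 - 115*I*√87)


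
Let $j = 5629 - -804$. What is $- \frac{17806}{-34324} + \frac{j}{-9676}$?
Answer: $- \frac{12128859}{83029756} \approx -0.14608$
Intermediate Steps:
$j = 6433$ ($j = 5629 + 804 = 6433$)
$- \frac{17806}{-34324} + \frac{j}{-9676} = - \frac{17806}{-34324} + \frac{6433}{-9676} = \left(-17806\right) \left(- \frac{1}{34324}\right) + 6433 \left(- \frac{1}{9676}\right) = \frac{8903}{17162} - \frac{6433}{9676} = - \frac{12128859}{83029756}$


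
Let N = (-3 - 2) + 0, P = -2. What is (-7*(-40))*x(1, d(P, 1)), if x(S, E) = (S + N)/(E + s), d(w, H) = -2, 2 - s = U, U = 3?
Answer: 1120/3 ≈ 373.33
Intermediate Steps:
s = -1 (s = 2 - 1*3 = 2 - 3 = -1)
N = -5 (N = -5 + 0 = -5)
x(S, E) = (-5 + S)/(-1 + E) (x(S, E) = (S - 5)/(E - 1) = (-5 + S)/(-1 + E))
(-7*(-40))*x(1, d(P, 1)) = (-7*(-40))*((-5 + 1)/(-1 - 2)) = 280*(-4/(-3)) = 280*(-1/3*(-4)) = 280*(4/3) = 1120/3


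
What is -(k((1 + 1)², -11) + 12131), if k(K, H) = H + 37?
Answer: -12157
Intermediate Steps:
k(K, H) = 37 + H
-(k((1 + 1)², -11) + 12131) = -((37 - 11) + 12131) = -(26 + 12131) = -1*12157 = -12157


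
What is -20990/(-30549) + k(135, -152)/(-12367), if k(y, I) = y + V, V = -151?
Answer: 260072114/377799483 ≈ 0.68839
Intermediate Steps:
k(y, I) = -151 + y (k(y, I) = y - 151 = -151 + y)
-20990/(-30549) + k(135, -152)/(-12367) = -20990/(-30549) + (-151 + 135)/(-12367) = -20990*(-1/30549) - 16*(-1/12367) = 20990/30549 + 16/12367 = 260072114/377799483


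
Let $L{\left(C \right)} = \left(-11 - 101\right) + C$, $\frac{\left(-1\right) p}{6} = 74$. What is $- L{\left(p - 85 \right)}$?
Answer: $641$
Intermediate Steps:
$p = -444$ ($p = \left(-6\right) 74 = -444$)
$L{\left(C \right)} = -112 + C$
$- L{\left(p - 85 \right)} = - (-112 - 529) = \left(-1\right) \left(-641\right) = 641$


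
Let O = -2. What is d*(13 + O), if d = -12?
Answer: -132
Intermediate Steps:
d*(13 + O) = -12*(13 - 2) = -12*11 = -132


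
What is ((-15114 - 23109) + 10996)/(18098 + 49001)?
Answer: -27227/67099 ≈ -0.40577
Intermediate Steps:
((-15114 - 23109) + 10996)/(18098 + 49001) = (-38223 + 10996)/67099 = -27227*1/67099 = -27227/67099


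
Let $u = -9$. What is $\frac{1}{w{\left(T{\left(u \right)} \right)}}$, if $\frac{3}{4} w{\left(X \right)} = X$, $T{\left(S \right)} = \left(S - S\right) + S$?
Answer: $- \frac{1}{12} \approx -0.083333$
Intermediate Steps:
$T{\left(S \right)} = S$ ($T{\left(S \right)} = 0 + S = S$)
$w{\left(X \right)} = \frac{4 X}{3}$
$\frac{1}{w{\left(T{\left(u \right)} \right)}} = \frac{1}{\frac{4}{3} \left(-9\right)} = \frac{1}{-12} = - \frac{1}{12}$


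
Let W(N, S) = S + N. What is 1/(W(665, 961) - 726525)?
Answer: -1/724899 ≈ -1.3795e-6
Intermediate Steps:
W(N, S) = N + S
1/(W(665, 961) - 726525) = 1/((665 + 961) - 726525) = 1/(1626 - 726525) = 1/(-724899) = -1/724899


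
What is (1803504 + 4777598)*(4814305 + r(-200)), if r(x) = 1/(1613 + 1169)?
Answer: 44071654282667561/1391 ≈ 3.1683e+13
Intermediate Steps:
r(x) = 1/2782
(1803504 + 4777598)*(4814305 + r(-200)) = (1803504 + 4777598)*(4814305 + 1/2782) = 6581102*(13393396511/2782) = 44071654282667561/1391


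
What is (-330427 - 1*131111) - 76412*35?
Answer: -3135958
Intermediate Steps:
(-330427 - 1*131111) - 76412*35 = (-330427 - 131111) - 1*2674420 = -461538 - 2674420 = -3135958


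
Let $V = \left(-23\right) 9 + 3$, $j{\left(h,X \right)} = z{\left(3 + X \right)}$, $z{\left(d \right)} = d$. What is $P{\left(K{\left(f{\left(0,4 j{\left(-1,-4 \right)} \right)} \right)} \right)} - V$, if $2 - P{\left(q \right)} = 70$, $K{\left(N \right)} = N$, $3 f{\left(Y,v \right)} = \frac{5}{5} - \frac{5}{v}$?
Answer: $136$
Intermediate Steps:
$j{\left(h,X \right)} = 3 + X$
$f{\left(Y,v \right)} = \frac{1}{3} - \frac{5}{3 v}$ ($f{\left(Y,v \right)} = \frac{\frac{5}{5} - \frac{5}{v}}{3} = \frac{5 \cdot \frac{1}{5} - \frac{5}{v}}{3} = \frac{1 - \frac{5}{v}}{3} = \frac{1}{3} - \frac{5}{3 v}$)
$P{\left(q \right)} = -68$ ($P{\left(q \right)} = 2 - 70 = -68$)
$V = -204$ ($V = -207 + 3 = -204$)
$P{\left(K{\left(f{\left(0,4 j{\left(-1,-4 \right)} \right)} \right)} \right)} - V = -68 - -204 = -68 + 204 = 136$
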